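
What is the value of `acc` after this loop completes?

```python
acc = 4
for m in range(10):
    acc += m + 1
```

Start at 4, add 1 to 10 = 59
`acc` takes the values: 4 → 5 → 7 → 10 → 14 → 19 → 25 → 32 → 40 → 49 → 59

Answer: 59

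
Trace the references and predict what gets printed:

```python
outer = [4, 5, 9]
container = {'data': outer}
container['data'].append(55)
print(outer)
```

Key concept: dict holds reference to list.
Step by step:
`outer = [4, 5, 9]` → outer = [4, 5, 9]
`container = {'data': outer}` → container = {'data': [4, 5, 9]}
`container['data'].append(55)` → outer = [4, 5, 9, 55]; container = {'data': [4, 5, 9, 55]}
`print(outer)` → prints [4, 5, 9, 55]

Answer: [4, 5, 9, 55]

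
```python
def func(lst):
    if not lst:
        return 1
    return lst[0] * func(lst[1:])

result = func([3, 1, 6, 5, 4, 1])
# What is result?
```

Product over [3, 1, 6, 5, 4, 1] = 3 * 1 * 6 * 5 * 4 * 1 = 360

Answer: 360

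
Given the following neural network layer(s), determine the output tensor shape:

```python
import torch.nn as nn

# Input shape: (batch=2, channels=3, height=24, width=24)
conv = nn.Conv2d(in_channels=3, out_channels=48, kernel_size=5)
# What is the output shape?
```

Input: (2, 3, 24, 24) -> Output: (2, 48, 20, 20)

Answer: (2, 48, 20, 20)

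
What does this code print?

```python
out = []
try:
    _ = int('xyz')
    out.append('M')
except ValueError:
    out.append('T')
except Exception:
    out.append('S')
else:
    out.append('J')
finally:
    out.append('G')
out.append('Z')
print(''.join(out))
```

Execution trace: 'T' (except ValueError) → 'G' (finally) → 'Z' (after the try/except). Output: TGZ

Answer: TGZ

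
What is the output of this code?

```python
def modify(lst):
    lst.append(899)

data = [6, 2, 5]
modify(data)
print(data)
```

Key concept: function modifies passed list.
Step by step:
`data = [6, 2, 5]` → data = [6, 2, 5]
`modify(data)` → data = [6, 2, 5, 899]
`print(data)` → prints [6, 2, 5, 899]

Answer: [6, 2, 5, 899]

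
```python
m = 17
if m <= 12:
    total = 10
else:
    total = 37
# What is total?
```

Trace:
`m = 17` → m = 17
`if m <= 12: ...` → m <= 12 is False, take else branch → total = 37
So total = 37

Answer: 37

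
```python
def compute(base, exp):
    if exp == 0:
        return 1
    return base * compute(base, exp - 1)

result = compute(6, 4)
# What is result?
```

compute(6, 4) = 6 * 6 * 6 * 6 = 1296

Answer: 1296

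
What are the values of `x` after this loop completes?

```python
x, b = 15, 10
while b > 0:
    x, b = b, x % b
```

GCD of 15 and 10
`x` takes the values: 15 → 10 → 5

Answer: 5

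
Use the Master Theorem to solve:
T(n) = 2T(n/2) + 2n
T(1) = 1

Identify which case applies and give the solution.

a=2, b=2, f(n)=2n. log_2(2) = 1. Since c=1 = 1, Case 2 applies: T(n) = Θ(n^log_b(a) · log n) = O(n log n).

Answer: O(n log n) - Case 2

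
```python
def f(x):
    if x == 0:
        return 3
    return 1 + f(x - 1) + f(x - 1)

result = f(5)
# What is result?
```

f(x) = 1 + 2·f(x-1), f(0)=3. Closed form: (3+1)·2^5 - 1 = 127.

Answer: 127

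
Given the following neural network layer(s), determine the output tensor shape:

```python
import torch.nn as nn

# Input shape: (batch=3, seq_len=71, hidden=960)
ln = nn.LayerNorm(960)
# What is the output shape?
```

Input: (3, 71, 960) -> Output: (3, 71, 960)

Answer: (3, 71, 960)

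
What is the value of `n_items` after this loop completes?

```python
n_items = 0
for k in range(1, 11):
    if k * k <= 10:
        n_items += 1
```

Count numbers where k² ≤ 10
`n_items` takes the values: 0 → 1 → 2 → 3

Answer: 3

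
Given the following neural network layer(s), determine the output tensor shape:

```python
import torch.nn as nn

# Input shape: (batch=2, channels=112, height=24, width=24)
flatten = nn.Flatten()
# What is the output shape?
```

Input: (2, 112, 24, 24) -> Output: (2, 64512)

Answer: (2, 64512)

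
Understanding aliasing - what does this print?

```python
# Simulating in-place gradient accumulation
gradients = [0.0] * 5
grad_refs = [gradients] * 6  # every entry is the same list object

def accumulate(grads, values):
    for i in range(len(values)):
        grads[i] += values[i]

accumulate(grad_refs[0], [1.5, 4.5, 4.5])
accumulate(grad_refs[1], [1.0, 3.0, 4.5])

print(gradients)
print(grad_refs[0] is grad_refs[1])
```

Key concept: gradient accumulation aliasing.
Step by step:
`gradients = [0.0] * 5` → gradients = [0.0, 0.0, 0.0, 0.0, 0.0]
`grad_refs = [gradients] * 6` → grad_refs = [[0.0, 0.0, 0.0, 0.0, 0.0], [0.0, 0.0, 0.0, 0.0, 0.0], [0.0, 0.0, 0.0, 0.0, 0.0], [0.0, 0.0, 0.0, 0.0, 0.0], [0.0, 0.0, 0.0, 0.0, 0.0], [0.0, 0.0, 0.0, 0.0, 0.0]]
`accumulate(grad_refs[0], [1.5, 4.5, 4.5])` → gradients = [1.5, 4.5, 4.5, 0.0, 0.0]; grad_refs = [[1.5, 4.5, 4.5, 0.0, 0.0], [1.5, 4.5, 4.5, 0.0, 0.0], [1.5, 4.5, 4.5, 0.0, 0.0], [1.5, 4.5, 4.5, 0.0, 0.0], [1.5, 4.5, 4.5, 0.0, 0.0], [1.5, 4.5, 4.5, 0.0, 0.0]]
`accumulate(grad_refs[1], [1.0, 3.0, 4.5])` → gradients = [2.5, 7.5, 9.0, 0.0, 0.0]; grad_refs = [[2.5, 7.5, 9.0, 0.0, 0.0], [2.5, 7.5, 9.0, 0.0, 0.0], [2.5, 7.5, 9.0, 0.0, 0.0], [2.5, 7.5, 9.0, 0.0, 0.0], [2.5, 7.5, 9.0, 0.0, 0.0], [2.5, 7.5, 9.0, 0.0, 0.0]]
`print(gradients)` → prints [2.5, 7.5, 9.0, 0.0, 0.0]
`print(grad_refs[0] is grad_refs[1])` → prints True

Answer:
[2.5, 7.5, 9.0, 0.0, 0.0]
True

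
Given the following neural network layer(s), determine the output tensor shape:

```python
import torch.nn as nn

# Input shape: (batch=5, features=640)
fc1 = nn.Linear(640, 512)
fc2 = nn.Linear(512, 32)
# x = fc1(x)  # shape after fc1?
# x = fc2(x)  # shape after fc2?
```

Input: (5, 640) -> after fc1: (5, 512) -> Output: (5, 32)

Answer: (5, 32)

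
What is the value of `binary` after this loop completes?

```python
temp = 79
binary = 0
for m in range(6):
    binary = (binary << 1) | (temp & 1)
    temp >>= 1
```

Reverse lowest 6 bits of 79
`binary` takes the values: 0 → 1 → 3 → 7 → 15 → 30 → 60

Answer: 60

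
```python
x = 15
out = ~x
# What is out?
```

Trace:
`x = 15` → x = 15
`out = ~x` → out = -16
So out = -16

Answer: -16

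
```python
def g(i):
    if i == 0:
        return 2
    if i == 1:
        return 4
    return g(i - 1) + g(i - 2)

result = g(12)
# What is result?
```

Build up from base cases: g(0)=2, g(1)=4, g(2)=6, g(3)=10, g(4)=16, g(5)=26, g(6)=42, ..., g(12)=754

Answer: 754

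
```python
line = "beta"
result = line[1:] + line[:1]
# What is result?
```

Trace:
`line = "beta"` → line = 'beta'
`result = line[1:] + line[:1]` → result = 'etab'
So result = 'etab'

Answer: 'etab'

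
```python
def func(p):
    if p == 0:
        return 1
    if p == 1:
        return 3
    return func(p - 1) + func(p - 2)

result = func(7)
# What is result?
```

Build up from base cases: func(0)=1, func(1)=3, func(2)=4, func(3)=7, func(4)=11, func(5)=18, func(6)=29, ..., func(7)=47

Answer: 47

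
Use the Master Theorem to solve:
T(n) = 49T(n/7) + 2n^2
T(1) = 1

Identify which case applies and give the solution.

a=49, b=7, f(n)=2n^2. log_7(49) = 2. Since c=2 = 2, Case 2 applies: T(n) = Θ(n^log_b(a) · log n) = O(n^2 log n).

Answer: O(n^2 log n) - Case 2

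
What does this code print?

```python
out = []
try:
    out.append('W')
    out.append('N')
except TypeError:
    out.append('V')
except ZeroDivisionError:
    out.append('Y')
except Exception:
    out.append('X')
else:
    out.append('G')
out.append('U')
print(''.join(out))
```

Execution trace: 'W' (try body) → 'N' (try body, no exception) → 'G' (else) → 'U' (after the try/except). Output: WNGU

Answer: WNGU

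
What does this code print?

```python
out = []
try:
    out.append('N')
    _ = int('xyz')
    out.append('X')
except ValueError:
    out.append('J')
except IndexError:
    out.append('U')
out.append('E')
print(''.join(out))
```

Execution trace: 'N' (try body) → 'J' (except ValueError) → 'E' (after the try/except). Output: NJE

Answer: NJE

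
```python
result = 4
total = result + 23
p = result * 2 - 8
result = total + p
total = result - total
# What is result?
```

Trace:
`result = 4` → result = 4
`total = result + 23` → total = 27
`p = result * 2 - 8` → p = 0
`result = total + p` → result = 27
`total = result - total` → total = 0
So result = 27

Answer: 27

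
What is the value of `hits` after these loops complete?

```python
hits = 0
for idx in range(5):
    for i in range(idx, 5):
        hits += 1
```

Upper triangle: 5 + 4 + ... + 1
`hits` takes the values: 0 → 1 → 2 → 3 → 4 → 5 → 6 → 7 → 8 → 9 → 10 → 11 → 12 → 13 → 14 → 15

Answer: 15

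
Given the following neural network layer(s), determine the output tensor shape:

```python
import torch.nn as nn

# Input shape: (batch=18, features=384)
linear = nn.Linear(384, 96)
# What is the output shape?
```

Input: (18, 384) -> Output: (18, 96)

Answer: (18, 96)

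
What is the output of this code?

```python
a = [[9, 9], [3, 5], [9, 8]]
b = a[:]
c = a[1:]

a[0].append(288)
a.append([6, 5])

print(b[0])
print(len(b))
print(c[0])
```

Key concept: slice with nested mutation.
Step by step:
`a = [[9, 9], [3, 5], [9, 8]]` → a = [[9, 9], [3, 5], [9, 8]]
`b = a[:]` → b = [[9, 9], [3, 5], [9, 8]]
`c = a[1:]` → c = [[3, 5], [9, 8]]
`a[0].append(288)` → a = [[9, 9, 288], [3, 5], [9, 8]]; b = [[9, 9, 288], [3, 5], [9, 8]]
`a.append([6, 5])` → a = [[9, 9, 288], [3, 5], [9, 8], [6, 5]]
`print(b[0])` → prints [9, 9, 288]
`print(len(b))` → prints 3
`print(c[0])` → prints [3, 5]

Answer:
[9, 9, 288]
3
[3, 5]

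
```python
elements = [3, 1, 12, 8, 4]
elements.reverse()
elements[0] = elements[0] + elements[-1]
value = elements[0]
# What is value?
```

Trace:
`elements = [3, 1, 12, 8, 4]` → elements = [3, 1, 12, 8, 4]
`elements.reverse()` → elements = [4, 8, 12, 1, 3]
`elements[0] = elements[0] + elements[-1]` → elements = [7, 8, 12, 1, 3]
`value = elements[0]` → value = 7
So value = 7

Answer: 7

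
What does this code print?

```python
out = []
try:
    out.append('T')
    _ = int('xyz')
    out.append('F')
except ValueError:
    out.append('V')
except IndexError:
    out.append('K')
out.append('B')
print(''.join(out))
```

Execution trace: 'T' (try body) → 'V' (except ValueError) → 'B' (after the try/except). Output: TVB

Answer: TVB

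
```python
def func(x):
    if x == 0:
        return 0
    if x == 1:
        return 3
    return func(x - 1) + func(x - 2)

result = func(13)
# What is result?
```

Build up from base cases: func(0)=0, func(1)=3, func(2)=3, func(3)=6, func(4)=9, func(5)=15, func(6)=24, ..., func(13)=699

Answer: 699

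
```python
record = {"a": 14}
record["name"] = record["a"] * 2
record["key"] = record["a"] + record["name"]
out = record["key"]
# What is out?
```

Trace:
`record = {"a": 14}` → record = {'a': 14}
`record["name"] = record["a"] * 2` → record = {'a': 14, 'name': 28}
`record["key"] = record["a"] + record["name"]` → record = {'a': 14, 'name': 28, 'key': 42}
`out = record["key"]` → out = 42
So out = 42

Answer: 42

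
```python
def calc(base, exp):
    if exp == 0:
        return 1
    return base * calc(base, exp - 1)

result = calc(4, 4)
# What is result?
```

calc(4, 4) = 4 * 4 * 4 * 4 = 256

Answer: 256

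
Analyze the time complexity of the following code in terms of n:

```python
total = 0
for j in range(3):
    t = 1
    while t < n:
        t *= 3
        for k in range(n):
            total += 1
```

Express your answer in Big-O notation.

Each loop level contributes: 1 × log n × n. Multiplying the contributions gives O(n log n).

Answer: O(n log n)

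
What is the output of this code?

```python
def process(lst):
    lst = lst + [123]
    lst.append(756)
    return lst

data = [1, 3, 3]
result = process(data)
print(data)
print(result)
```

Key concept: rebinding parameter vs mutation.
Step by step:
`data = [1, 3, 3]` → data = [1, 3, 3]
`result = process(data)` → result = [1, 3, 3, 123, 756]
`print(data)` → prints [1, 3, 3]
`print(result)` → prints [1, 3, 3, 123, 756]

Answer:
[1, 3, 3]
[1, 3, 3, 123, 756]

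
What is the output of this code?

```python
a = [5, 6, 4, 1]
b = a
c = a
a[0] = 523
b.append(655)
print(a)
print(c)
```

Key concept: multiple aliases.
Step by step:
`a = [5, 6, 4, 1]` → a = [5, 6, 4, 1]
`b = a` → b = [5, 6, 4, 1] (same object as a)
`c = a` → c = [5, 6, 4, 1] (same object as a, b)
`a[0] = 523` → a = [523, 6, 4, 1] (same object as b, c); b = [523, 6, 4, 1] (same object as a, c); c = [523, 6, 4, 1] (same object as a, b)
`b.append(655)` → a = [523, 6, 4, 1, 655] (same object as b, c); b = [523, 6, 4, 1, 655] (same object as a, c); c = [523, 6, 4, 1, 655] (same object as a, b)
`print(a)` → prints [523, 6, 4, 1, 655]
`print(c)` → prints [523, 6, 4, 1, 655]

Answer:
[523, 6, 4, 1, 655]
[523, 6, 4, 1, 655]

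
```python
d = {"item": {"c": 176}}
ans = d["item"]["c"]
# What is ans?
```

Trace:
`d = {"item": {"c": 176}}` → d = {'item': {'c': 176}}
`ans = d["item"]["c"]` → ans = 176
So ans = 176

Answer: 176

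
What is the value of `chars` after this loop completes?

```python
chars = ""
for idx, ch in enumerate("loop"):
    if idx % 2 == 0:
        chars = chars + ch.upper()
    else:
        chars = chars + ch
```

Uppercase even positions in 'loop'
`chars` takes the values: "" → "L" → "Lo" → "LoO" → "LoOp"

Answer: "LoOp"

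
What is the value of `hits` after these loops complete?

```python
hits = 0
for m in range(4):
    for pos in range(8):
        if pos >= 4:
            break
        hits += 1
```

Inner breaks at 4, outer runs 4 times
`hits` takes the values: 0 → 1 → 2 → 3 → 4 → 5 → 6 → 7 → 8 → 9 → 10 → 11 → 12 → 13 → 14 → 15 → 16

Answer: 16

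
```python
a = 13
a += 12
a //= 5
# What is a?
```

Trace:
`a = 13` → a = 13
`a += 12` → a = 25
`a //= 5` → a = 5
So a = 5

Answer: 5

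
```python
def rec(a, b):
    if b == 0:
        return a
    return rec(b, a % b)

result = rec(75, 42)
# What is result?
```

rec(75, 42) -> rec(42, 33) -> rec(33, 9) -> rec(9, 6) -> rec(6, 3) -> rec(3, 0) -> 3

Answer: 3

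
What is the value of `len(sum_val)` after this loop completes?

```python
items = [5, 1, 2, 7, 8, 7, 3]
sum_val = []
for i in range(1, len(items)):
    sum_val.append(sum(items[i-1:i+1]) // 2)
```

Number of 2-element averages
`sum_val` takes the values: [] → [3] → [3, 1] → [3, 1, 4] → [3, 1, 4, 7] → [3, 1, 4, 7, 7] → [3, 1, 4, 7, 7, 5]
So `len(sum_val)` = 6

Answer: 6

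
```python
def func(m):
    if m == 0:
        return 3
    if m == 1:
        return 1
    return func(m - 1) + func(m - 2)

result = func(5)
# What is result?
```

Build up from base cases: func(0)=3, func(1)=1, func(2)=4, func(3)=5, func(4)=9, func(5)=14

Answer: 14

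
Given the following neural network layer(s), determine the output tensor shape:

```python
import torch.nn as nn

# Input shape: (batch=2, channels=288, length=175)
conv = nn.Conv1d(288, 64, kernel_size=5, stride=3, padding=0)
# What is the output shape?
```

Input: (2, 288, 175) -> Output: (2, 64, 57)

Answer: (2, 64, 57)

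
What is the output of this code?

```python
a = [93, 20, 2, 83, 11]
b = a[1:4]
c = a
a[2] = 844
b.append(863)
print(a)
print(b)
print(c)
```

Key concept: slice vs alias.
Step by step:
`a = [93, 20, 2, 83, 11]` → a = [93, 20, 2, 83, 11]
`b = a[1:4]` → b = [20, 2, 83]
`c = a` → c = [93, 20, 2, 83, 11] (same object as a)
`a[2] = 844` → a = [93, 20, 844, 83, 11] (same object as c); c = [93, 20, 844, 83, 11] (same object as a)
`b.append(863)` → b = [20, 2, 83, 863]
`print(a)` → prints [93, 20, 844, 83, 11]
`print(b)` → prints [20, 2, 83, 863]
`print(c)` → prints [93, 20, 844, 83, 11]

Answer:
[93, 20, 844, 83, 11]
[20, 2, 83, 863]
[93, 20, 844, 83, 11]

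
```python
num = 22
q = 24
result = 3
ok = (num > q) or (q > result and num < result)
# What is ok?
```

Trace:
`num = 22` → num = 22
`q = 24` → q = 24
`result = 3` → result = 3
`ok = (num > q) or (q > result and num < result)` → ok = False
So ok = False

Answer: False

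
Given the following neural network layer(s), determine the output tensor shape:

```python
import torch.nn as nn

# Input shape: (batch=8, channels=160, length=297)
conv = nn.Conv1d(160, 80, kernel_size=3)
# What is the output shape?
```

Input: (8, 160, 297) -> Output: (8, 80, 295)

Answer: (8, 80, 295)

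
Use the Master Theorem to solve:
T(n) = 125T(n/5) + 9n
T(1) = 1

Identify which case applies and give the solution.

a=125, b=5, f(n)=9n. log_5(125) = 3. Since c=1 < 3, Case 1 applies: T(n) = Θ(n^log_b(a)) = O(n^3).

Answer: O(n^3) - Case 1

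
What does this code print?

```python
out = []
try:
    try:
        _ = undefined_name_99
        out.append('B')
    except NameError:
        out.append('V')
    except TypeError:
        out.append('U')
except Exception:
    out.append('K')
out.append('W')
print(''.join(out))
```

Execution trace: 'V' (inner except NameError) → 'W' (after the try/except). Output: VW

Answer: VW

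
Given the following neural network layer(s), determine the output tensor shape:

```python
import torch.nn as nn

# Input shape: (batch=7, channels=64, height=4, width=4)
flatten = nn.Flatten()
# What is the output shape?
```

Input: (7, 64, 4, 4) -> Output: (7, 1024)

Answer: (7, 1024)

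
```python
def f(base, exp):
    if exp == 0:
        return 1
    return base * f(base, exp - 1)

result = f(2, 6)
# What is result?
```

f(2, 6) = 2 * 2 * 2 * 2 * 2 * 2 = 64

Answer: 64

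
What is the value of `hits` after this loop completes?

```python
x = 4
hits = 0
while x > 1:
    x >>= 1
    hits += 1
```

Count right shifts until 1
`hits` takes the values: 0 → 1 → 2

Answer: 2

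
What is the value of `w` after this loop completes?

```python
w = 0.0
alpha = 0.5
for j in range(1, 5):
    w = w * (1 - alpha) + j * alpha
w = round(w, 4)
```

Moving average with lr=0.5
`w` takes the values: 0.0 → 0.5 → 1.25 → 2.125 → 3.0625

Answer: 3.0625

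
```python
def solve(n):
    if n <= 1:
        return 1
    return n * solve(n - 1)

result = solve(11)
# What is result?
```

solve(11) = 11 * 10 * 9 * 8 * 7 * 6 * 5 * 4 * 3 * 2 * 1 = 39916800

Answer: 39916800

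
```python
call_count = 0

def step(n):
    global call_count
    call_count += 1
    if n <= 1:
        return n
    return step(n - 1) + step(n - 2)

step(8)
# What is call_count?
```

Calls(n) = 1 + Calls(n-1) + Calls(n-2); Calls(0)=Calls(1)=1. For n=8 this gives 67.

Answer: 67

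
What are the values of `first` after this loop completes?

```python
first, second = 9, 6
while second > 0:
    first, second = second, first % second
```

GCD of 9 and 6
`first` takes the values: 9 → 6 → 3

Answer: 3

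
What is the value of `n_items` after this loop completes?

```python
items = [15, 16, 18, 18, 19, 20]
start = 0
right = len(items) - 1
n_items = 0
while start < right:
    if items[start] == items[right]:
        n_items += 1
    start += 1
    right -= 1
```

Count matching pairs from ends
`n_items` takes the values: 0 → 1

Answer: 1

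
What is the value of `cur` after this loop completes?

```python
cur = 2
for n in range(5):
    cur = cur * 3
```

Multiply by 3, 5 times: 2 * 3^5 = 486
`cur` takes the values: 2 → 6 → 18 → 54 → 162 → 486

Answer: 486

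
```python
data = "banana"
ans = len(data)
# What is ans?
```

Trace:
`data = "banana"` → data = 'banana'
`ans = len(data)` → ans = 6
So ans = 6

Answer: 6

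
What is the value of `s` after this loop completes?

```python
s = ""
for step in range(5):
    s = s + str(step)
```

Concatenate digits 0 to 4
`s` takes the values: "" → "0" → "01" → "012" → "0123" → "01234"

Answer: "01234"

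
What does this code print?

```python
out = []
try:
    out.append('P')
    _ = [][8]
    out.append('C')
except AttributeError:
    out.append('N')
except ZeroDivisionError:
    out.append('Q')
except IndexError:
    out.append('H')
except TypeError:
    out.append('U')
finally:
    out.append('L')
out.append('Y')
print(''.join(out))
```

Execution trace: 'P' (try body) → 'H' (except IndexError) → 'L' (finally) → 'Y' (after the try/except). Output: PHLY

Answer: PHLY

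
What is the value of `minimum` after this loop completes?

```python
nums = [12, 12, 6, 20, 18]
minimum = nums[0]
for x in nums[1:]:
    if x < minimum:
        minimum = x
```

Minimum of [12, 12, 6, 20, 18]
`minimum` takes the values: 12 → 6

Answer: 6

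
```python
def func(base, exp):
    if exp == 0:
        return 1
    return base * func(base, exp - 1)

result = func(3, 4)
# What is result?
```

func(3, 4) = 3 * 3 * 3 * 3 = 81

Answer: 81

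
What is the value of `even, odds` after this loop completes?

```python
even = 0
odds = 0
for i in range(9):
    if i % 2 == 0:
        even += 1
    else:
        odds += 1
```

Count evens and odds in range(9)
`even, odds` takes the values: (0, 0) → (1, 0) → (1, 1) → (2, 1) → (2, 2) → (3, 2) → (3, 3) → (4, 3) → (4, 4) → (5, 4)

Answer: 5, 4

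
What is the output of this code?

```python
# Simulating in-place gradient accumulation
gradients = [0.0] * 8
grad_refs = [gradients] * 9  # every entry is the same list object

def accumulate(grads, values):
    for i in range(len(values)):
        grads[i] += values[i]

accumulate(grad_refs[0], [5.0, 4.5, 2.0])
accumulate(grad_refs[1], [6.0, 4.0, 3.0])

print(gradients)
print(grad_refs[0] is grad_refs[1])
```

Key concept: gradient accumulation aliasing.
Step by step:
`gradients = [0.0] * 8` → gradients = [0.0, 0.0, 0.0, 0.0, 0.0, 0.0, 0.0, 0.0]
`grad_refs = [gradients] * 9` → grad_refs = [[0.0, 0.0, 0.0, 0.0, 0.0, 0.0, 0.0, 0.0], [0.0, 0.0, 0.0, 0.0, 0.0, 0.0, 0.0, 0.0], [0.0, 0.0, 0.0, 0.0, 0.0, 0.0, 0.0, 0.0], [0.0, 0.0, 0.0, 0.0, 0.0, 0.0, 0.0, 0.0], [0.0, 0.0, 0.0, 0.0, 0.0, 0.0, 0.0, 0.0], [0.0, 0.0, 0.0, 0.0, 0.0, 0.0, 0.0, 0.0], [0.0, 0.0, 0.0, 0.0, 0.0, 0.0, 0.0, 0.0], [0.0, 0.0, 0.0, 0.0, 0.0, 0.0, 0.0, 0.0], [0.0, 0.0, 0.0, 0.0, 0.0, 0.0, 0.0, 0.0]]
`accumulate(grad_refs[0], [5.0, 4.5, 2.0])` → gradients = [5.0, 4.5, 2.0, 0.0, 0.0, 0.0, 0.0, 0.0]; grad_refs = [[5.0, 4.5, 2.0, 0.0, 0.0, 0.0, 0.0, 0.0], [5.0, 4.5, 2.0, 0.0, 0.0, 0.0, 0.0, 0.0], [5.0, 4.5, 2.0, 0.0, 0.0, 0.0, 0.0, 0.0], [5.0, 4.5, 2.0, 0.0, 0.0, 0.0, 0.0, 0.0], [5.0, 4.5, 2.0, 0.0, 0.0, 0.0, 0.0, 0.0], [5.0, 4.5, 2.0, 0.0, 0.0, 0.0, 0.0, 0.0], [5.0, 4.5, 2.0, 0.0, 0.0, 0.0, 0.0, 0.0], [5.0, 4.5, 2.0, 0.0, 0.0, 0.0, 0.0, 0.0], [5.0, 4.5, 2.0, 0.0, 0.0, 0.0, 0.0, 0.0]]
`accumulate(grad_refs[1], [6.0, 4.0, 3.0])` → gradients = [11.0, 8.5, 5.0, 0.0, 0.0, 0.0, 0.0, 0.0]; grad_refs = [[11.0, 8.5, 5.0, 0.0, 0.0, 0.0, 0.0, 0.0], [11.0, 8.5, 5.0, 0.0, 0.0, 0.0, 0.0, 0.0], [11.0, 8.5, 5.0, 0.0, 0.0, 0.0, 0.0, 0.0], [11.0, 8.5, 5.0, 0.0, 0.0, 0.0, 0.0, 0.0], [11.0, 8.5, 5.0, 0.0, 0.0, 0.0, 0.0, 0.0], [11.0, 8.5, 5.0, 0.0, 0.0, 0.0, 0.0, 0.0], [11.0, 8.5, 5.0, 0.0, 0.0, 0.0, 0.0, 0.0], [11.0, 8.5, 5.0, 0.0, 0.0, 0.0, 0.0, 0.0], [11.0, 8.5, 5.0, 0.0, 0.0, 0.0, 0.0, 0.0]]
`print(gradients)` → prints [11.0, 8.5, 5.0, 0.0, 0.0, 0.0, 0.0, 0.0]
`print(grad_refs[0] is grad_refs[1])` → prints True

Answer:
[11.0, 8.5, 5.0, 0.0, 0.0, 0.0, 0.0, 0.0]
True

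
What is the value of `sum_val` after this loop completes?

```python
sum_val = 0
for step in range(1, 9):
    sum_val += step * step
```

Sum of squares 1² to 8² = 204
`sum_val` takes the values: 0 → 1 → 5 → 14 → 30 → 55 → 91 → 140 → 204

Answer: 204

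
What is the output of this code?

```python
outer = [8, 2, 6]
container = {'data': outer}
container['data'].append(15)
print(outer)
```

Key concept: dict holds reference to list.
Step by step:
`outer = [8, 2, 6]` → outer = [8, 2, 6]
`container = {'data': outer}` → container = {'data': [8, 2, 6]}
`container['data'].append(15)` → outer = [8, 2, 6, 15]; container = {'data': [8, 2, 6, 15]}
`print(outer)` → prints [8, 2, 6, 15]

Answer: [8, 2, 6, 15]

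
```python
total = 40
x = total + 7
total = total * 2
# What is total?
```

Trace:
`total = 40` → total = 40
`x = total + 7` → x = 47
`total = total * 2` → total = 80
So total = 80

Answer: 80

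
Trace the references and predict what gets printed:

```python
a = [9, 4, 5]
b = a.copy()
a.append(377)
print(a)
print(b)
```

Key concept: list.copy() creates independent copy.
Step by step:
`a = [9, 4, 5]` → a = [9, 4, 5]
`b = a.copy()` → b = [9, 4, 5]
`a.append(377)` → a = [9, 4, 5, 377]
`print(a)` → prints [9, 4, 5, 377]
`print(b)` → prints [9, 4, 5]

Answer:
[9, 4, 5, 377]
[9, 4, 5]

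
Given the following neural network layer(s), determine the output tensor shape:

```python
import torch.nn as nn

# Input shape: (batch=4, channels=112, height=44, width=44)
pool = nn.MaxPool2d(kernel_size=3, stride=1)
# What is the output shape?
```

Input: (4, 112, 44, 44) -> Output: (4, 112, 42, 42)

Answer: (4, 112, 42, 42)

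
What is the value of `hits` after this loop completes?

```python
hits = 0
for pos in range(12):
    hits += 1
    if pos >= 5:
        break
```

Loop breaks when pos reaches 5, hits is 6
`hits` takes the values: 0 → 1 → 2 → 3 → 4 → 5 → 6

Answer: 6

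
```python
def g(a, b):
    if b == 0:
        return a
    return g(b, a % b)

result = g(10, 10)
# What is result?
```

g(10, 10) -> g(10, 0) -> 10

Answer: 10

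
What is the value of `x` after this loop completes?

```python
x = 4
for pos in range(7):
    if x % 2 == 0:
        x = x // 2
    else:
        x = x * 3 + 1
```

Collatz-style transformation from 4
`x` takes the values: 4 → 2 → 1 → 4 → 2 → 1 → 4 → 2

Answer: 2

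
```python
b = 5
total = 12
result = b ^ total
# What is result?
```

Trace:
`b = 5` → b = 5
`total = 12` → total = 12
`result = b ^ total` → result = 9
So result = 9

Answer: 9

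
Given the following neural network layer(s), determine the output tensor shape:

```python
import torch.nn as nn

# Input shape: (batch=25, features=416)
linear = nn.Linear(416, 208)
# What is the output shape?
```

Input: (25, 416) -> Output: (25, 208)

Answer: (25, 208)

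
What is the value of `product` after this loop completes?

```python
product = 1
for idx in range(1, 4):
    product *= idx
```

3! = 6
`product` takes the values: 1 → 2 → 6

Answer: 6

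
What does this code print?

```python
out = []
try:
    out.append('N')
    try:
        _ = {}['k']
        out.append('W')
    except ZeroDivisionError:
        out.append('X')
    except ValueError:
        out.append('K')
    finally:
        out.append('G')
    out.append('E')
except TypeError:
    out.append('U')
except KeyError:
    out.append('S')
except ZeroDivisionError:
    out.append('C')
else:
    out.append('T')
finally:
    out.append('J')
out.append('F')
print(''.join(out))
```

Execution trace: 'N' (try body) → 'G' (inner finally) → 'S' (except KeyError) → 'J' (finally) → 'F' (after the try/except). Output: NGSJF

Answer: NGSJF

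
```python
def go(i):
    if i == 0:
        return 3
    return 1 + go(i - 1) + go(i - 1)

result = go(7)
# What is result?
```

go(i) = 1 + 2·go(i-1), go(0)=3. Closed form: (3+1)·2^7 - 1 = 511.

Answer: 511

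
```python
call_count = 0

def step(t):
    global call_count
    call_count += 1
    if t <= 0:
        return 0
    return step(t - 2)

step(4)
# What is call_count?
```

Linear recursion stepping by 2: 3 calls from t=4 down to ≤0.

Answer: 3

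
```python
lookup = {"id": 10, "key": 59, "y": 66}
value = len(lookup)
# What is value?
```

Trace:
`lookup = {"id": 10, "key": 59, "y": 66}` → lookup = {'id': 10, 'key': 59, 'y': 66}
`value = len(lookup)` → value = 3
So value = 3

Answer: 3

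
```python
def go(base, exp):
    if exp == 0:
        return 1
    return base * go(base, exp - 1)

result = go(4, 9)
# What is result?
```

go(4, 9) = 4 * 4 * 4 * 4 * 4 * 4 * 4 * 4 * 4 = 262144

Answer: 262144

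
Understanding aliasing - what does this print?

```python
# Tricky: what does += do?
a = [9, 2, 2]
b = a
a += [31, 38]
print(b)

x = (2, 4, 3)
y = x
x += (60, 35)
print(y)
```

Key concept: += behavior differs for mutable vs immutable.
Step by step:
`a = [9, 2, 2]` → a = [9, 2, 2]
`b = a` → b = [9, 2, 2] (same object as a)
`a += [31, 38]` → a = [9, 2, 2, 31, 38] (same object as b); b = [9, 2, 2, 31, 38] (same object as a)
`print(b)` → prints [9, 2, 2, 31, 38]
`x = (2, 4, 3)` → x = (2, 4, 3)
`y = x` → y = (2, 4, 3)
`x += (60, 35)` → x = (2, 4, 3, 60, 35)
`print(y)` → prints (2, 4, 3)

Answer:
[9, 2, 2, 31, 38]
(2, 4, 3)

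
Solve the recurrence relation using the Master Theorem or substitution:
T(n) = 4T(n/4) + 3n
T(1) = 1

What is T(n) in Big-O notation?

By Master Theorem: a=4, b=4, f(n)=3n. Since log_4(4) = 1 and f(n) = Θ(n^1), Case 2 applies. T(n) = O(n log n).

Answer: O(n log n)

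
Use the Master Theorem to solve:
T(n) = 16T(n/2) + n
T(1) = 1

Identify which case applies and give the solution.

a=16, b=2, f(n)=n. log_2(16) = 4. Since c=1 < 4, Case 1 applies: T(n) = Θ(n^log_b(a)) = O(n^4).

Answer: O(n^4) - Case 1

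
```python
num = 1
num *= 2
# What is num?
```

Trace:
`num = 1` → num = 1
`num *= 2` → num = 2
So num = 2

Answer: 2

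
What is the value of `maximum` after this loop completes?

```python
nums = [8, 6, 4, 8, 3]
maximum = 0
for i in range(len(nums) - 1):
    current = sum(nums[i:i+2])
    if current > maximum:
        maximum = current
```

Max sum of 2-element window in [8, 6, 4, 8, 3]
`maximum` takes the values: 0 → 14

Answer: 14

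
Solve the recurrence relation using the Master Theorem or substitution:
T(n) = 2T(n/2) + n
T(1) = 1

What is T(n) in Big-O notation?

By Master Theorem: a=2, b=2, f(n)=n. Since log_2(2) = 1 and f(n) = Θ(n^1), Case 2 applies. T(n) = O(n log n).

Answer: O(n log n)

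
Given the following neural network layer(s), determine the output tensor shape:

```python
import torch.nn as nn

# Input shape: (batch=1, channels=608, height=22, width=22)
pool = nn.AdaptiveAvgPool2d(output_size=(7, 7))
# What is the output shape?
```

Input: (1, 608, 22, 22) -> Output: (1, 608, 7, 7)

Answer: (1, 608, 7, 7)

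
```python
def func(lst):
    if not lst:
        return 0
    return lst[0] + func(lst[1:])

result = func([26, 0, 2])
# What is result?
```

26 + 0 + 2 + 0 = 28

Answer: 28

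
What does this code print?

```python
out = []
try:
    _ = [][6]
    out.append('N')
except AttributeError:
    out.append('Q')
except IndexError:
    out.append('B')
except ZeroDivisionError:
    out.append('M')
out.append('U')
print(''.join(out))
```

Execution trace: 'B' (except IndexError) → 'U' (after the try/except). Output: BU

Answer: BU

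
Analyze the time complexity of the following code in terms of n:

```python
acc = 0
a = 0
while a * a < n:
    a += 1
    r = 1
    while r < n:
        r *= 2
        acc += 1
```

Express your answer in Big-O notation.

Each loop level contributes: √n × log n. Multiplying the contributions gives O(√n log n).

Answer: O(√n log n)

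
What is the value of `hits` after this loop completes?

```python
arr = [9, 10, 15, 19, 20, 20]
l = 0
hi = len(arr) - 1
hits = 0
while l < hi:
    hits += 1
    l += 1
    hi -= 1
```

Iterations until pointers meet (list length 6)
`hits` takes the values: 0 → 1 → 2 → 3

Answer: 3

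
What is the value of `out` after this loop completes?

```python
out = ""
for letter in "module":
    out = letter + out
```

Reverse 'module'
`out` takes the values: "" → "m" → "om" → "dom" → "udom" → "ludom" → "eludom"

Answer: "eludom"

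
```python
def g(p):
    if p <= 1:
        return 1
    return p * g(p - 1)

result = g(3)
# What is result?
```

g(3) = 3 * 2 * 1 = 6

Answer: 6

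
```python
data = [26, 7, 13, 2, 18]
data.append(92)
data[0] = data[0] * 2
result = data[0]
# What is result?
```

Trace:
`data = [26, 7, 13, 2, 18]` → data = [26, 7, 13, 2, 18]
`data.append(92)` → data = [26, 7, 13, 2, 18, 92]
`data[0] = data[0] * 2` → data = [52, 7, 13, 2, 18, 92]
`result = data[0]` → result = 52
So result = 52

Answer: 52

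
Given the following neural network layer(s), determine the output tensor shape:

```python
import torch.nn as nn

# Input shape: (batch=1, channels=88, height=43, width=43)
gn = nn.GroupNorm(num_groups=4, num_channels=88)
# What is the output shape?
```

Input: (1, 88, 43, 43) -> Output: (1, 88, 43, 43)

Answer: (1, 88, 43, 43)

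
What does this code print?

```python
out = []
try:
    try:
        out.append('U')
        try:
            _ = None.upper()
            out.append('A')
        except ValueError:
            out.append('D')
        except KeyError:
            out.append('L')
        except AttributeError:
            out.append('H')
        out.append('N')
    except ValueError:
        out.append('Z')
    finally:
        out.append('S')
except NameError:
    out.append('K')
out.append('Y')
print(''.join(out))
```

Execution trace: 'U' (try body) → 'H' (inner except AttributeError) → 'N' (try body, no exception) → 'S' (finally) → 'Y' (after the try/except). Output: UHNSY

Answer: UHNSY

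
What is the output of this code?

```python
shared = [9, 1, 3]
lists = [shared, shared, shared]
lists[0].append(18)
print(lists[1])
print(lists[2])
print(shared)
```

Key concept: list of same reference.
Step by step:
`shared = [9, 1, 3]` → shared = [9, 1, 3]
`lists = [shared, shared, shared]` → lists = [[9, 1, 3], [9, 1, 3], [9, 1, 3]]
`lists[0].append(18)` → shared = [9, 1, 3, 18]; lists = [[9, 1, 3, 18], [9, 1, 3, 18], [9, 1, 3, 18]]
`print(lists[1])` → prints [9, 1, 3, 18]
`print(lists[2])` → prints [9, 1, 3, 18]
`print(shared)` → prints [9, 1, 3, 18]

Answer:
[9, 1, 3, 18]
[9, 1, 3, 18]
[9, 1, 3, 18]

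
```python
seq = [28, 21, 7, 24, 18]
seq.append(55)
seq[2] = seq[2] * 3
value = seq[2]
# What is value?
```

Trace:
`seq = [28, 21, 7, 24, 18]` → seq = [28, 21, 7, 24, 18]
`seq.append(55)` → seq = [28, 21, 7, 24, 18, 55]
`seq[2] = seq[2] * 3` → seq = [28, 21, 21, 24, 18, 55]
`value = seq[2]` → value = 21
So value = 21

Answer: 21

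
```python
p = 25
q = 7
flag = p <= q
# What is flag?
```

Trace:
`p = 25` → p = 25
`q = 7` → q = 7
`flag = p <= q` → flag = False
So flag = False

Answer: False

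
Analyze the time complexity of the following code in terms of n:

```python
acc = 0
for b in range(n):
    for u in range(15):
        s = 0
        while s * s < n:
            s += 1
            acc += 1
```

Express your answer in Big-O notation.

Each loop level contributes: n × 1 × √n. Multiplying the contributions gives O(n√n).

Answer: O(n√n)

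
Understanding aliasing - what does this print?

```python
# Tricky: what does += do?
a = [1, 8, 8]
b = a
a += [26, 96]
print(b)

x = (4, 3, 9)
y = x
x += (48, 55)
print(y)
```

Key concept: += behavior differs for mutable vs immutable.
Step by step:
`a = [1, 8, 8]` → a = [1, 8, 8]
`b = a` → b = [1, 8, 8] (same object as a)
`a += [26, 96]` → a = [1, 8, 8, 26, 96] (same object as b); b = [1, 8, 8, 26, 96] (same object as a)
`print(b)` → prints [1, 8, 8, 26, 96]
`x = (4, 3, 9)` → x = (4, 3, 9)
`y = x` → y = (4, 3, 9)
`x += (48, 55)` → x = (4, 3, 9, 48, 55)
`print(y)` → prints (4, 3, 9)

Answer:
[1, 8, 8, 26, 96]
(4, 3, 9)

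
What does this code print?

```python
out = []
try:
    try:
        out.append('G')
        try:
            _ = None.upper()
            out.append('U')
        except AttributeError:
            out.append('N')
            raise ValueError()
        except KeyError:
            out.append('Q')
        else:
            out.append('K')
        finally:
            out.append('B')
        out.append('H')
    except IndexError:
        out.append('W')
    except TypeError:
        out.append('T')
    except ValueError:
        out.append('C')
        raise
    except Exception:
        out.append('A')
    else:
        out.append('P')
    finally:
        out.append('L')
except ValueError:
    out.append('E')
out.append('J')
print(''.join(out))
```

Execution trace: 'G' (try body) → 'N' (inner except AttributeError) → 'B' (inner finally) → 'C' (except ValueError) → 'L' (finally) → 'E' (outer except ValueError) → 'J' (after the try/except). Output: GNBCLEJ

Answer: GNBCLEJ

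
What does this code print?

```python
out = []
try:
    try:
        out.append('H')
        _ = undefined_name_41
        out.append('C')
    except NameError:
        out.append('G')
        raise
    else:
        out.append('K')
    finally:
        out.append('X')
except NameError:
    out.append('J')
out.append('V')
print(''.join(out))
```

Execution trace: 'H' (inner try body) → 'G' (inner except NameError) → 'X' (inner finally) → 'J' (outer except NameError) → 'V' (after the try/except). Output: HGXJV

Answer: HGXJV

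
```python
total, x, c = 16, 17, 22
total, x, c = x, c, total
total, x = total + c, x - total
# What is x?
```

Trace:
`total, x, c = 16, 17, 22` → total = 16; x = 17; c = 22
`total, x, c = x, c, total` → total = 17; x = 22; c = 16
`total, x = total + c, x - total` → total = 33; x = 5
So x = 5

Answer: 5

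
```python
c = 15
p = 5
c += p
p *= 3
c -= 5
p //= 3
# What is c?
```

Trace:
`c = 15` → c = 15
`p = 5` → p = 5
`c += p` → c = 20
`p *= 3` → p = 15
`c -= 5` → c = 15
`p //= 3` → p = 5
So c = 15

Answer: 15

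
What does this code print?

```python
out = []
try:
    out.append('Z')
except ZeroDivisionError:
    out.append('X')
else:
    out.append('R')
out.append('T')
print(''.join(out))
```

Execution trace: 'Z' (try body, no exception) → 'R' (else) → 'T' (after the try/except). Output: ZRT

Answer: ZRT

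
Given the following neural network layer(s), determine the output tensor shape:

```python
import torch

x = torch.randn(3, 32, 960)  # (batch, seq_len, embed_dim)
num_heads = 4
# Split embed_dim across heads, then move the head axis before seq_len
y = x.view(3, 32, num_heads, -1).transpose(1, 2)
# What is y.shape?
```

Input: (3, 32, 960) -> head_dim = 960 // 4 = 240; after view: (3, 32, 4, 240) -> after transpose(1, 2): (3, 4, 32, 240) -> Output: (3, 4, 32, 240)

Answer: (3, 4, 32, 240)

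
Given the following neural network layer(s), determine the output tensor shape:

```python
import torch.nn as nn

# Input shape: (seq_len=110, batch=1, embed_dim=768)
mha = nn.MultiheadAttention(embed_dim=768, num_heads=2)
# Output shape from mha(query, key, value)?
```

Input: (110, 1, 768) -> Output: (110, 1, 768)

Answer: (110, 1, 768)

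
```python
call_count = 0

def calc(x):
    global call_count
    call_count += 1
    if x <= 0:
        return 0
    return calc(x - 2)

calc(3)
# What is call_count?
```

Linear recursion stepping by 2: 3 calls from x=3 down to ≤0.

Answer: 3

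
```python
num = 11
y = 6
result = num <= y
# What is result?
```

Trace:
`num = 11` → num = 11
`y = 6` → y = 6
`result = num <= y` → result = False
So result = False

Answer: False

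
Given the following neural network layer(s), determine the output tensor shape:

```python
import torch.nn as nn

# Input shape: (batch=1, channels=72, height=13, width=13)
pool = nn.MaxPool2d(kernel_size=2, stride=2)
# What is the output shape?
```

Input: (1, 72, 13, 13) -> Output: (1, 72, 6, 6)

Answer: (1, 72, 6, 6)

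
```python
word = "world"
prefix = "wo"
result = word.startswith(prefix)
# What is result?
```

Trace:
`word = "world"` → word = 'world'
`prefix = "wo"` → prefix = 'wo'
`result = word.startswith(prefix)` → result = True
So result = True

Answer: True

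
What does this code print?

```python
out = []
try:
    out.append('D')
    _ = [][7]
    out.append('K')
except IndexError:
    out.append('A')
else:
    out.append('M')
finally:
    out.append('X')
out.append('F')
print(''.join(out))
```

Execution trace: 'D' (try body) → 'A' (except IndexError) → 'X' (finally) → 'F' (after the try/except). Output: DAXF

Answer: DAXF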